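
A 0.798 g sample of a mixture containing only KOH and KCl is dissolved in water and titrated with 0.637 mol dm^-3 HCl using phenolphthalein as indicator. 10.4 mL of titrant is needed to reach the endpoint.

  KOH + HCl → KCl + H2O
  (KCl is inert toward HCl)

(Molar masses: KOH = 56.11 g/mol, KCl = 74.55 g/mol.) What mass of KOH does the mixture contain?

0.372 g

n(HCl) = 0.0104 × 0.637 = 6.62 × 10^-3 mol
Let x = n(KOH), y = n(KCl).
Titrant: 1x = 6.62 × 10^-3;  mass: 56.11x + 74.55y = 0.798
Solving, x = 6.62 × 10^-3 mol, y = 5.72 × 10^-3 mol
mass of KOH = 6.62 × 10^-3 × 56.11 = 0.372 g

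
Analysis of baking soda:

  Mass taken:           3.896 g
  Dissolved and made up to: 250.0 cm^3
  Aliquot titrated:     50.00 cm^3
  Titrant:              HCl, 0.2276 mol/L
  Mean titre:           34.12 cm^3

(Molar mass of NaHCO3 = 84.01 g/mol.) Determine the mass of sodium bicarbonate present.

NaHCO3 + HCl → NaCl + H2O + CO2
n(HCl) per titration = 0.03412 × 0.2276 = 7.766 × 10^-3 mol
n(NaHCO3) in each aliquot = 7.766 × 10^-3 mol (1:1 ratio)
n(NaHCO3) in the whole flask = 7.766 × 10^-3 × 250.0/50.00 = 0.03883 mol
mass of NaHCO3 = 0.03883 × 84.01 = 3.262 g

3.262 g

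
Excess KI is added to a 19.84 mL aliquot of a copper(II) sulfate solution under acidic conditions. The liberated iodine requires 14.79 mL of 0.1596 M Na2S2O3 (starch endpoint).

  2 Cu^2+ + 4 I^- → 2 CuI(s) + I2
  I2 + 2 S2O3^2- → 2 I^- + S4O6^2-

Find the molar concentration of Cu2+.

0.1190 M

n(S2O3^2-) = 0.01479 × 0.1596 = 2.360 × 10^-3 mol
n(I2) = n(S2O3^2-)/2 = 1.180 × 10^-3 mol
From the 2:1 ratio, n(Cu2+) in the aliquot = 2/1 × 1.180 × 10^-3 = 2.360 × 10^-3 mol
[Cu2+] = 2.360 × 10^-3 / 0.01984 = 0.1190 mol/L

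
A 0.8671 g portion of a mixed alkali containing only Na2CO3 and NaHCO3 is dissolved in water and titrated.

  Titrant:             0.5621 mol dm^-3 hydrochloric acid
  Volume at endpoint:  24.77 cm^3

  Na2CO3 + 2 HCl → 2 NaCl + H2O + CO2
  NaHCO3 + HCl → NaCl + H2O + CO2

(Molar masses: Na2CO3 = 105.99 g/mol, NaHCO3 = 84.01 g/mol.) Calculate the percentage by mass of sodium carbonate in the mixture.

n(HCl) = 0.02477 × 0.5621 = 0.01392 mol
Let x = n(Na2CO3), y = n(NaHCO3).
Titrant: 2x + 1y = 0.01392;  mass: 105.99x + 84.01y = 0.8671
Solving, x = 4.878 × 10^-3 mol, y = 4.167 × 10^-3 mol
mass of Na2CO3 = 4.878 × 10^-3 × 105.99 = 0.5170 g
% Na2CO3 = 0.5170 / 0.8671 × 100 = 59.63 %

59.63 %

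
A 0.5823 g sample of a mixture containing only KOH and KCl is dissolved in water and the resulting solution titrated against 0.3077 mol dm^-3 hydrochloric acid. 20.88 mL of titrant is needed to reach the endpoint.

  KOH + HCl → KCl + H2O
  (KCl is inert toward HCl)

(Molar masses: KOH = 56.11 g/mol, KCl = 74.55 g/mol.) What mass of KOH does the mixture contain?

n(HCl) = 0.02088 × 0.3077 = 6.425 × 10^-3 mol
Let x = n(KOH), y = n(KCl).
Titrant: 1x = 6.425 × 10^-3;  mass: 56.11x + 74.55y = 0.5823
Solving, x = 6.425 × 10^-3 mol, y = 2.975 × 10^-3 mol
mass of KOH = 6.425 × 10^-3 × 56.11 = 0.3605 g

0.3605 g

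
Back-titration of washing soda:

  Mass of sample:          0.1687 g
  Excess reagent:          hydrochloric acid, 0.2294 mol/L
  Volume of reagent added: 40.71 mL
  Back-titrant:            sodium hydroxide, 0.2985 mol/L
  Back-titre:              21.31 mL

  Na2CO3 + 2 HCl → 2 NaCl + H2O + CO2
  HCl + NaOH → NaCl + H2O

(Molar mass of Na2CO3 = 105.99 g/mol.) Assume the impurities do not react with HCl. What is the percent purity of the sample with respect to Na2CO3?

n(HCl) added = 0.04071 × 0.2294 = 9.339 × 10^-3 mol
n(NaOH) used in back-titration = 0.02131 × 0.2985 = 6.361 × 10^-3 mol
n(HCl) left over = 6.361 × 10^-3 mol (1:1 ratio)
n(HCl) consumed by analyte = 9.339 × 10^-3 − 6.361 × 10^-3 = 2.978 × 10^-3 mol
From the 1:2 ratio, n(Na2CO3) = 1/2 × 2.978 × 10^-3 = 1.489 × 10^-3 mol
mass of Na2CO3 = 1.489 × 10^-3 × 105.99 = 0.1578 g
% Na2CO3 = 0.1578 / 0.1687 × 100 = 93.55 %

93.55 %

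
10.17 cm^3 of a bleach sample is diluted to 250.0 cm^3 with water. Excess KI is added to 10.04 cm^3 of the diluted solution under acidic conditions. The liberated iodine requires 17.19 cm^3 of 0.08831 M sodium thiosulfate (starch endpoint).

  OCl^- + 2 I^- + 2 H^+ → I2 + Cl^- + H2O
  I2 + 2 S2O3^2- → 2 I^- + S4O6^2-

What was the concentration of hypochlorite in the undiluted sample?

n(S2O3^2-) = 0.01719 × 0.08831 = 1.518 × 10^-3 mol
n(I2) = n(S2O3^2-)/2 = 7.590 × 10^-4 mol
n(OCl^-) in the aliquot = 7.590 × 10^-4 mol (1:1 ratio)
[OCl^-]_dilute = 7.590 × 10^-4 / 0.01004 = 0.07560 mol/L
[OCl^-]_original = 0.07560 × 250.0/10.17 = 1.858 mol/L

1.858 M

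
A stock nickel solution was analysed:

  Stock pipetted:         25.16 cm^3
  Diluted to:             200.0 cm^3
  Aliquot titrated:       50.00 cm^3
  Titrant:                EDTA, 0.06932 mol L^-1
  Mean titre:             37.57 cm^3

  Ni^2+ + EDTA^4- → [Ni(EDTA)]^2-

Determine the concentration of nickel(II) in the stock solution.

n(EDTA) = 0.03757 × 0.06932 = 2.604 × 10^-3 mol
n(Ni2+) in the aliquot = 2.604 × 10^-3 mol (1:1 ratio)
[Ni2+]_dilute = 2.604 × 10^-3 / 0.05000 = 0.05209 mol/L
Dilution factor = 200.0 / 25.16 = 7.949
[Ni2+]_stock = 0.05209 × 7.949 = 0.4140 mol/L

0.4140 mol/L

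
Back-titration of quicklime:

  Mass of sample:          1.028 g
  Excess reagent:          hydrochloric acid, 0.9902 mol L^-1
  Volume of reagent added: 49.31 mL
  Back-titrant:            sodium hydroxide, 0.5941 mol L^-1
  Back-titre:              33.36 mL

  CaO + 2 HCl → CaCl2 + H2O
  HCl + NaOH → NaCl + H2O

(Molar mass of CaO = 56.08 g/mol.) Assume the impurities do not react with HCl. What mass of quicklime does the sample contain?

0.8134 g

n(HCl) added = 0.04931 × 0.9902 = 0.04883 mol
n(NaOH) used in back-titration = 0.03336 × 0.5941 = 0.01982 mol
n(HCl) left over = 0.01982 mol (1:1 ratio)
n(HCl) consumed by analyte = 0.04883 − 0.01982 = 0.02901 mol
From the 1:2 ratio, n(CaO) = 1/2 × 0.02901 = 0.01450 mol
mass of CaO = 0.01450 × 56.08 = 0.8134 g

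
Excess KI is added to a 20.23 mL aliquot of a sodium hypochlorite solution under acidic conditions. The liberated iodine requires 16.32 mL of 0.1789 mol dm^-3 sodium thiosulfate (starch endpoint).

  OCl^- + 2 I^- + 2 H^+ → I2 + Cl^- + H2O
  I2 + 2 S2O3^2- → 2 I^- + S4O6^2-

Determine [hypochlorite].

n(S2O3^2-) = 0.01632 × 0.1789 = 2.920 × 10^-3 mol
n(I2) = n(S2O3^2-)/2 = 1.460 × 10^-3 mol
n(OCl^-) in the aliquot = 1.460 × 10^-3 mol (1:1 ratio)
[OCl^-] = 1.460 × 10^-3 / 0.02023 = 0.07216 mol/L

0.07216 mol/L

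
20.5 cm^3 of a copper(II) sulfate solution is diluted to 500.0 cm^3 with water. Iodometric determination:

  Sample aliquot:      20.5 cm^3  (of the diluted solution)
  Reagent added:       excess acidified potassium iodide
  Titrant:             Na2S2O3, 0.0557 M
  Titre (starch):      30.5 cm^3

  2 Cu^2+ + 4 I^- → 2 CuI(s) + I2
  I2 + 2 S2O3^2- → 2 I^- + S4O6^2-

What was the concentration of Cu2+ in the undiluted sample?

n(S2O3^2-) = 0.0305 × 0.0557 = 1.70 × 10^-3 mol
n(I2) = n(S2O3^2-)/2 = 8.49 × 10^-4 mol
From the 2:1 ratio, n(Cu2+) in the aliquot = 2/1 × 8.49 × 10^-4 = 1.70 × 10^-3 mol
[Cu2+]_dilute = 1.70 × 10^-3 / 0.0205 = 0.0829 mol/L
[Cu2+]_original = 0.0829 × 500.0/20.5 = 2.02 mol/L

2.02 M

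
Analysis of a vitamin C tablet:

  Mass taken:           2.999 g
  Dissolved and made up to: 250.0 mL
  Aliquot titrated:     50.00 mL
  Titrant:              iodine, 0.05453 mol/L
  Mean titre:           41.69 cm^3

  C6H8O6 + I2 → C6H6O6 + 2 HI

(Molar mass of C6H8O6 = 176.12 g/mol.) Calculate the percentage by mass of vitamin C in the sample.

66.75 %

n(I2) per titration = 0.04169 × 0.05453 = 2.273 × 10^-3 mol
n(C6H8O6) in each aliquot = 2.273 × 10^-3 mol (1:1 ratio)
n(C6H8O6) in the whole flask = 2.273 × 10^-3 × 250.0/50.00 = 0.01137 mol
mass of C6H8O6 = 0.01137 × 176.12 = 2.002 g
% C6H8O6 = 2.002 / 2.999 × 100 = 66.75 %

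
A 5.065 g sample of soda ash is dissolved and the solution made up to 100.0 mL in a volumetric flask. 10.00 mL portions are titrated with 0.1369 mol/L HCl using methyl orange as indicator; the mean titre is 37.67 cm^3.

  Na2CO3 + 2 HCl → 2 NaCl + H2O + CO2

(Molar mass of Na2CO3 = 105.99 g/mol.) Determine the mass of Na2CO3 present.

2.733 g

n(HCl) per titration = 0.03767 × 0.1369 = 5.157 × 10^-3 mol
From the 1:2 ratio, n(Na2CO3) in each aliquot = 1/2 × 5.157 × 10^-3 = 2.579 × 10^-3 mol
n(Na2CO3) in the whole flask = 2.579 × 10^-3 × 100.0/10.00 = 0.02579 mol
mass of Na2CO3 = 0.02579 × 105.99 = 2.733 g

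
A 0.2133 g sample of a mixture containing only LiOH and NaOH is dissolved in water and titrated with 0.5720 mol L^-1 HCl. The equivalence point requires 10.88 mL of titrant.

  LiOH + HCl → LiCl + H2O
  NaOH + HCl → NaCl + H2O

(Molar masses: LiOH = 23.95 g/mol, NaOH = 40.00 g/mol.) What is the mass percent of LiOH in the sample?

n(HCl) = 0.01088 × 0.5720 = 6.223 × 10^-3 mol
Let x = n(LiOH), y = n(NaOH).
Titrant: 1x + 1y = 6.223 × 10^-3;  mass: 23.95x + 40.00y = 0.2133
Solving, x = 2.220 × 10^-3 mol, y = 4.003 × 10^-3 mol
mass of LiOH = 2.220 × 10^-3 × 23.95 = 0.05317 g
% LiOH = 0.05317 / 0.2133 × 100 = 24.93 %

24.93 %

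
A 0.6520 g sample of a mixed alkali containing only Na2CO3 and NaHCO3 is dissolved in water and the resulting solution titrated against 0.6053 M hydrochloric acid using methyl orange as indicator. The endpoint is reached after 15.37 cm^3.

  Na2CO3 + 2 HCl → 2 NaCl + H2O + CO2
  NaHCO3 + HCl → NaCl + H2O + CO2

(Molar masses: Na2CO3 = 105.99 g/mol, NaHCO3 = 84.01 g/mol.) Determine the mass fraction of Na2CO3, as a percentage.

n(HCl) = 0.01537 × 0.6053 = 9.303 × 10^-3 mol
Let x = n(Na2CO3), y = n(NaHCO3).
Titrant: 2x + 1y = 9.303 × 10^-3;  mass: 105.99x + 84.01y = 0.6520
Solving, x = 2.089 × 10^-3 mol, y = 5.125 × 10^-3 mol
mass of Na2CO3 = 2.089 × 10^-3 × 105.99 = 0.2214 g
% Na2CO3 = 0.2214 / 0.6520 × 100 = 33.96 %

33.96 %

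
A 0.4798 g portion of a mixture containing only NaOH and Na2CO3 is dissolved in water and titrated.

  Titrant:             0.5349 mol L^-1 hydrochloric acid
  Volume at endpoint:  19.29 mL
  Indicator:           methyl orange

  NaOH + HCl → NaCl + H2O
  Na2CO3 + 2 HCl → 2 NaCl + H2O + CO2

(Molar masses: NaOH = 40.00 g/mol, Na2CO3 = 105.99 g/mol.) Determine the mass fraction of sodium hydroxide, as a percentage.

42.99 %

n(HCl) = 0.01929 × 0.5349 = 0.01032 mol
Let x = n(NaOH), y = n(Na2CO3).
Titrant: 1x + 2y = 0.01032;  mass: 40.00x + 105.99y = 0.4798
Solving, x = 5.157 × 10^-3 mol, y = 2.581 × 10^-3 mol
mass of NaOH = 5.157 × 10^-3 × 40.00 = 0.2063 g
% NaOH = 0.2063 / 0.4798 × 100 = 42.99 %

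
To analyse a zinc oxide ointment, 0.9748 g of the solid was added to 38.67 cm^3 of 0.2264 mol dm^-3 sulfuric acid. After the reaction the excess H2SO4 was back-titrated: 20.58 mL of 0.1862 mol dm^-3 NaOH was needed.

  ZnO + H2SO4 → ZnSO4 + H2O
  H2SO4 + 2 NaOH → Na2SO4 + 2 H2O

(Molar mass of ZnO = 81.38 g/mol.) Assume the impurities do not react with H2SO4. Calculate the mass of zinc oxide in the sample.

n(H2SO4) added = 0.03867 × 0.2264 = 8.755 × 10^-3 mol
n(NaOH) used in back-titration = 0.02058 × 0.1862 = 3.832 × 10^-3 mol
From the 1:2 ratio, n(H2SO4) left over = 1/2 × 3.832 × 10^-3 = 1.916 × 10^-3 mol
n(H2SO4) consumed by analyte = 8.755 × 10^-3 − 1.916 × 10^-3 = 6.839 × 10^-3 mol
n(ZnO) = 6.839 × 10^-3 mol (1:1 ratio)
mass of ZnO = 6.839 × 10^-3 × 81.38 = 0.5565 g

0.5565 g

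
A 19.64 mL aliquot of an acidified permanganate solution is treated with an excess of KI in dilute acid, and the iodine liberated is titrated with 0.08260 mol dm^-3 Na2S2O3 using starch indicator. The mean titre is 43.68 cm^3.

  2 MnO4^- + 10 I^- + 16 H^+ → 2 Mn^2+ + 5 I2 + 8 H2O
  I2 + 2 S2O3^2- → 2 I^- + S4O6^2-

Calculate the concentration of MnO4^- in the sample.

n(S2O3^2-) = 0.04368 × 0.08260 = 3.608 × 10^-3 mol
n(I2) = n(S2O3^2-)/2 = 1.804 × 10^-3 mol
From the 2:5 ratio, n(MnO4^-) in the aliquot = 2/5 × 1.804 × 10^-3 = 7.216 × 10^-4 mol
[MnO4^-] = 7.216 × 10^-4 / 0.01964 = 0.03674 mol/L

0.03674 mol/L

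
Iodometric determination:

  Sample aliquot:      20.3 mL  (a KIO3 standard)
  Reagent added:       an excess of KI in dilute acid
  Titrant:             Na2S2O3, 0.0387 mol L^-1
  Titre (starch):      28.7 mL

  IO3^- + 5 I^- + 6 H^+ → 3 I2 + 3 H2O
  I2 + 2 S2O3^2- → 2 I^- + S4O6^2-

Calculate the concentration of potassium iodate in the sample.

0.00912 mol/L

n(S2O3^2-) = 0.0287 × 0.0387 = 1.11 × 10^-3 mol
n(I2) = n(S2O3^2-)/2 = 5.55 × 10^-4 mol
From the 1:3 ratio, n(IO3^-) in the aliquot = 1/3 × 5.55 × 10^-4 = 1.85 × 10^-4 mol
[IO3^-] = 1.85 × 10^-4 / 0.0203 = 0.00912 mol/L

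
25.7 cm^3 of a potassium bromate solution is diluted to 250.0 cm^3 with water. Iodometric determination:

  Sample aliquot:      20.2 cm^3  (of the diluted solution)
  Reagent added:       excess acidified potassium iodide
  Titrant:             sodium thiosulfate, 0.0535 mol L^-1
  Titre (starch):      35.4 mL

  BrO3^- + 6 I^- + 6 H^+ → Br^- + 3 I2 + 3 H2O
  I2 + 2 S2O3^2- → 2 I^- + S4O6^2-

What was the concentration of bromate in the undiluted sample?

n(S2O3^2-) = 0.0354 × 0.0535 = 1.89 × 10^-3 mol
n(I2) = n(S2O3^2-)/2 = 9.47 × 10^-4 mol
From the 1:3 ratio, n(BrO3^-) in the aliquot = 1/3 × 9.47 × 10^-4 = 3.16 × 10^-4 mol
[BrO3^-]_dilute = 3.16 × 10^-4 / 0.0202 = 0.0156 mol/L
[BrO3^-]_original = 0.0156 × 250.0/25.7 = 0.152 mol/L

0.152 mol/L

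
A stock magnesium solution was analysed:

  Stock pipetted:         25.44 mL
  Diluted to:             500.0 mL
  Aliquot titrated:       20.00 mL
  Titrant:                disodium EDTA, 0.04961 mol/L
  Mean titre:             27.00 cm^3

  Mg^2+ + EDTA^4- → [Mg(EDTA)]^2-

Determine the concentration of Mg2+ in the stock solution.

1.316 mol/L

n(EDTA) = 0.02700 × 0.04961 = 1.339 × 10^-3 mol
n(Mg2+) in the aliquot = 1.339 × 10^-3 mol (1:1 ratio)
[Mg2+]_dilute = 1.339 × 10^-3 / 0.02000 = 0.06697 mol/L
Dilution factor = 500.0 / 25.44 = 19.65
[Mg2+]_stock = 0.06697 × 19.65 = 1.316 mol/L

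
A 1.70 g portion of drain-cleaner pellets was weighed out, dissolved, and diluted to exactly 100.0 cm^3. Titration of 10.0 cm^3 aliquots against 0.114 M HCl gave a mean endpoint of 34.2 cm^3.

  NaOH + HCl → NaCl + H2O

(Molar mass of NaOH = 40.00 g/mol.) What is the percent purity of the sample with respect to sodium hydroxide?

n(HCl) per titration = 0.0342 × 0.114 = 3.90 × 10^-3 mol
n(NaOH) in each aliquot = 3.90 × 10^-3 mol (1:1 ratio)
n(NaOH) in the whole flask = 3.90 × 10^-3 × 100.0/10.0 = 0.0390 mol
mass of NaOH = 0.0390 × 40.00 = 1.56 g
% NaOH = 1.56 / 1.70 × 100 = 91.7 %

91.7 %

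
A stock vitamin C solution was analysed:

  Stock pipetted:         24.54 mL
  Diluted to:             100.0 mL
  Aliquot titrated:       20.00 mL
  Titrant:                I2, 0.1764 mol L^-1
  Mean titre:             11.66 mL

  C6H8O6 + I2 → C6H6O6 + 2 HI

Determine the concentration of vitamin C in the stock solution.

0.4191 mol/L

n(I2) = 0.01166 × 0.1764 = 2.057 × 10^-3 mol
n(C6H8O6) in the aliquot = 2.057 × 10^-3 mol (1:1 ratio)
[C6H8O6]_dilute = 2.057 × 10^-3 / 0.02000 = 0.1028 mol/L
Dilution factor = 100.0 / 24.54 = 4.075
[C6H8O6]_stock = 0.1028 × 4.075 = 0.4191 mol/L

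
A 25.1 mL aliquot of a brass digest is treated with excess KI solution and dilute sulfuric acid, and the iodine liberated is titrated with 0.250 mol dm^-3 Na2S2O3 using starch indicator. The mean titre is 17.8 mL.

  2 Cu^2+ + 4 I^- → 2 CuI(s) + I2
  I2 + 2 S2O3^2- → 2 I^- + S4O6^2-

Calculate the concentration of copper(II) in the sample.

n(S2O3^2-) = 0.0178 × 0.250 = 4.45 × 10^-3 mol
n(I2) = n(S2O3^2-)/2 = 2.23 × 10^-3 mol
From the 2:1 ratio, n(Cu2+) in the aliquot = 2/1 × 2.23 × 10^-3 = 4.45 × 10^-3 mol
[Cu2+] = 4.45 × 10^-3 / 0.0251 = 0.177 mol/L

0.177 mol/L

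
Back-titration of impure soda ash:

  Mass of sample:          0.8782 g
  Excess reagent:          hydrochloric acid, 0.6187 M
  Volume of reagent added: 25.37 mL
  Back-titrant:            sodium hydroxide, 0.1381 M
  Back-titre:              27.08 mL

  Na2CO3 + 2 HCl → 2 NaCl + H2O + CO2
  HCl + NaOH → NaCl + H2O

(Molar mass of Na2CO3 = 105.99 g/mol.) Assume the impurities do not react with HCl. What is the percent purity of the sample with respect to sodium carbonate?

n(HCl) added = 0.02537 × 0.6187 = 0.01570 mol
n(NaOH) used in back-titration = 0.02708 × 0.1381 = 3.740 × 10^-3 mol
n(HCl) left over = 3.740 × 10^-3 mol (1:1 ratio)
n(HCl) consumed by analyte = 0.01570 − 3.740 × 10^-3 = 0.01196 mol
From the 1:2 ratio, n(Na2CO3) = 1/2 × 0.01196 = 5.978 × 10^-3 mol
mass of Na2CO3 = 5.978 × 10^-3 × 105.99 = 0.6336 g
% Na2CO3 = 0.6336 / 0.8782 × 100 = 72.15 %

72.15 %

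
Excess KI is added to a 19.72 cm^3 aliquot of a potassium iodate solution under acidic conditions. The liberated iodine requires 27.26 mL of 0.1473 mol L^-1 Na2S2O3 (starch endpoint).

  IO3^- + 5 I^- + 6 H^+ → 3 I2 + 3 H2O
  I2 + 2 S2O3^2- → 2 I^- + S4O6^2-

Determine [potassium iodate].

0.03394 mol/L

n(S2O3^2-) = 0.02726 × 0.1473 = 4.015 × 10^-3 mol
n(I2) = n(S2O3^2-)/2 = 2.008 × 10^-3 mol
From the 1:3 ratio, n(IO3^-) in the aliquot = 1/3 × 2.008 × 10^-3 = 6.692 × 10^-4 mol
[IO3^-] = 6.692 × 10^-4 / 0.01972 = 0.03394 mol/L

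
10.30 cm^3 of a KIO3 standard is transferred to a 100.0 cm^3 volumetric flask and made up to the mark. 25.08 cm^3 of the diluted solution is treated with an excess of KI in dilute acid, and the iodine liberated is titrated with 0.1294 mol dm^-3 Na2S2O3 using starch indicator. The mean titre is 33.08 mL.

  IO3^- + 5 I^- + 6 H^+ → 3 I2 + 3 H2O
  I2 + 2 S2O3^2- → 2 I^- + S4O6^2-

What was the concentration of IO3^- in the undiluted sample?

0.2762 mol/L

n(S2O3^2-) = 0.03308 × 0.1294 = 4.281 × 10^-3 mol
n(I2) = n(S2O3^2-)/2 = 2.140 × 10^-3 mol
From the 1:3 ratio, n(IO3^-) in the aliquot = 1/3 × 2.140 × 10^-3 = 7.134 × 10^-4 mol
[IO3^-]_dilute = 7.134 × 10^-4 / 0.02508 = 0.02845 mol/L
[IO3^-]_original = 0.02845 × 100.0/10.30 = 0.2762 mol/L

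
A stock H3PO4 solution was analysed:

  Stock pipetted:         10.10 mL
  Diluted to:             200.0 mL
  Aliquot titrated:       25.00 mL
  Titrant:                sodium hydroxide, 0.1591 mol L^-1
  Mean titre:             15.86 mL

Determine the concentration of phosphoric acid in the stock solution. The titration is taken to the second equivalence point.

0.9993 mol/L

H3PO4 + 2 NaOH → Na2HPO4 + 2 H2O
n(NaOH) = 0.01586 × 0.1591 = 2.523 × 10^-3 mol
From the 1:2 ratio, n(H3PO4) in the aliquot = 1/2 × 2.523 × 10^-3 = 1.262 × 10^-3 mol
[H3PO4]_dilute = 1.262 × 10^-3 / 0.02500 = 0.05047 mol/L
Dilution factor = 200.0 / 10.10 = 19.80
[H3PO4]_stock = 0.05047 × 19.80 = 0.9993 mol/L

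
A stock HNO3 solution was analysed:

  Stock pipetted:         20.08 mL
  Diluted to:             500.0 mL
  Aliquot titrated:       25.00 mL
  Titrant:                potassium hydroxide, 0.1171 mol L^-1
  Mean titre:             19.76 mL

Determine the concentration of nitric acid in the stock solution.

HNO3 + KOH → KNO3 + H2O
n(KOH) = 0.01976 × 0.1171 = 2.314 × 10^-3 mol
n(HNO3) in the aliquot = 2.314 × 10^-3 mol (1:1 ratio)
[HNO3]_dilute = 2.314 × 10^-3 / 0.02500 = 0.09256 mol/L
Dilution factor = 500.0 / 20.08 = 24.90
[HNO3]_stock = 0.09256 × 24.90 = 2.305 mol/L

2.305 mol/L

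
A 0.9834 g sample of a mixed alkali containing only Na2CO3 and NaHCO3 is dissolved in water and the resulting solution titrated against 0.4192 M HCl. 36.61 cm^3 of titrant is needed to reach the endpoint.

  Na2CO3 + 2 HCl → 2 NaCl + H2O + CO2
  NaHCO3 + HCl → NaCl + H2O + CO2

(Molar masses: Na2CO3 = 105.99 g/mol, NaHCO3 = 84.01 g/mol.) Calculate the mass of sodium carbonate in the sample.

n(HCl) = 0.03661 × 0.4192 = 0.01535 mol
Let x = n(Na2CO3), y = n(NaHCO3).
Titrant: 2x + 1y = 0.01535;  mass: 105.99x + 84.01y = 0.9834
Solving, x = 4.931 × 10^-3 mol, y = 5.484 × 10^-3 mol
mass of Na2CO3 = 4.931 × 10^-3 × 105.99 = 0.5227 g

0.5227 g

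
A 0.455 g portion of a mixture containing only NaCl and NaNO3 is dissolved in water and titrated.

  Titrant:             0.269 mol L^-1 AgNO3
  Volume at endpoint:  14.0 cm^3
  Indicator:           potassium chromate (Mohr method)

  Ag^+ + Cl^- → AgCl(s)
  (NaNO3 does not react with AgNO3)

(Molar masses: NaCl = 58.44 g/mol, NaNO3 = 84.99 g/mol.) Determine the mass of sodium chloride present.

n(AgNO3) = 0.0140 × 0.269 = 3.77 × 10^-3 mol
Let x = n(NaCl), y = n(NaNO3).
Titrant: 1x = 3.77 × 10^-3;  mass: 58.44x + 84.99y = 0.455
Solving, x = 3.77 × 10^-3 mol, y = 2.76 × 10^-3 mol
mass of NaCl = 3.77 × 10^-3 × 58.44 = 0.220 g

0.220 g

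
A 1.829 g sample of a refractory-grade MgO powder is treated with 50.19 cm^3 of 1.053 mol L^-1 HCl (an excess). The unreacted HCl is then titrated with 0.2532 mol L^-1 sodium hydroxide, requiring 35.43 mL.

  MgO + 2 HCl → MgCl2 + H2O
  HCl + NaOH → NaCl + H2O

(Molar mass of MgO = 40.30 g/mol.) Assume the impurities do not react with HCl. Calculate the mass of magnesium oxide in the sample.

0.8842 g

n(HCl) added = 0.05019 × 1.053 = 0.05285 mol
n(NaOH) used in back-titration = 0.03543 × 0.2532 = 8.971 × 10^-3 mol
n(HCl) left over = 8.971 × 10^-3 mol (1:1 ratio)
n(HCl) consumed by analyte = 0.05285 − 8.971 × 10^-3 = 0.04388 mol
From the 1:2 ratio, n(MgO) = 1/2 × 0.04388 = 0.02194 mol
mass of MgO = 0.02194 × 40.30 = 0.8842 g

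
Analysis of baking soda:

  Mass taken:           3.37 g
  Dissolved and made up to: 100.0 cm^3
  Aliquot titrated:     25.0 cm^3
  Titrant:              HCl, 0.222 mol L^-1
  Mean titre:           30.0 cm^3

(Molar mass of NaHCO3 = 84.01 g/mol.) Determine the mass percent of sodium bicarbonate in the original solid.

NaHCO3 + HCl → NaCl + H2O + CO2
n(HCl) per titration = 0.0300 × 0.222 = 6.66 × 10^-3 mol
n(NaHCO3) in each aliquot = 6.66 × 10^-3 mol (1:1 ratio)
n(NaHCO3) in the whole flask = 6.66 × 10^-3 × 100.0/25.0 = 0.0266 mol
mass of NaHCO3 = 0.0266 × 84.01 = 2.24 g
% NaHCO3 = 2.24 / 3.37 × 100 = 66.4 %

66.4 %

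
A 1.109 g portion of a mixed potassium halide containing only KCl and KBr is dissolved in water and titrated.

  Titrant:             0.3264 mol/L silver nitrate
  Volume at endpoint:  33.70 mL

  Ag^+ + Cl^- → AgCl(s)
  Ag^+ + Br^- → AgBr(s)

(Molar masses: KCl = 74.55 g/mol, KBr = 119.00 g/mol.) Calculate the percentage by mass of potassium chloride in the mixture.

n(AgNO3) = 0.03370 × 0.3264 = 0.01100 mol
Let x = n(KCl), y = n(KBr).
Titrant: 1x + 1y = 0.01100;  mass: 74.55x + 119.00y = 1.109
Solving, x = 4.499 × 10^-3 mol, y = 6.501 × 10^-3 mol
mass of KCl = 4.499 × 10^-3 × 74.55 = 0.3354 g
% KCl = 0.3354 / 1.109 × 100 = 30.24 %

30.24 %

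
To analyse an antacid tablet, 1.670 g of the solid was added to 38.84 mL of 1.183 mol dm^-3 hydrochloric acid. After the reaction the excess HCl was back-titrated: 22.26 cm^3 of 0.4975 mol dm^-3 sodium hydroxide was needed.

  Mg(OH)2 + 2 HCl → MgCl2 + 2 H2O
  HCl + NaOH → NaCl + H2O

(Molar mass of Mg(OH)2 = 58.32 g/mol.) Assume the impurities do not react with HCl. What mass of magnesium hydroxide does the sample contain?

1.017 g

n(HCl) added = 0.03884 × 1.183 = 0.04595 mol
n(NaOH) used in back-titration = 0.02226 × 0.4975 = 0.01107 mol
n(HCl) left over = 0.01107 mol (1:1 ratio)
n(HCl) consumed by analyte = 0.04595 − 0.01107 = 0.03487 mol
From the 1:2 ratio, n(Mg(OH)2) = 1/2 × 0.03487 = 0.01744 mol
mass of Mg(OH)2 = 0.01744 × 58.32 = 1.017 g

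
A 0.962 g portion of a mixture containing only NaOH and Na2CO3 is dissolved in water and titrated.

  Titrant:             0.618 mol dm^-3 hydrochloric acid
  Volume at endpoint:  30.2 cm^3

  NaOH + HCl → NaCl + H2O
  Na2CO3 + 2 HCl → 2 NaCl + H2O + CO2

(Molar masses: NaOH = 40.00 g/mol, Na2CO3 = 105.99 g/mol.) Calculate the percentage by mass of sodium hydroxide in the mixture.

n(HCl) = 0.0302 × 0.618 = 0.0187 mol
Let x = n(NaOH), y = n(Na2CO3).
Titrant: 1x + 2y = 0.0187;  mass: 40.00x + 105.99y = 0.962
Solving, x = 2.08 × 10^-3 mol, y = 8.29 × 10^-3 mol
mass of NaOH = 2.08 × 10^-3 × 40.00 = 0.0833 g
% NaOH = 0.0833 / 0.962 × 100 = 8.66 %

8.66 %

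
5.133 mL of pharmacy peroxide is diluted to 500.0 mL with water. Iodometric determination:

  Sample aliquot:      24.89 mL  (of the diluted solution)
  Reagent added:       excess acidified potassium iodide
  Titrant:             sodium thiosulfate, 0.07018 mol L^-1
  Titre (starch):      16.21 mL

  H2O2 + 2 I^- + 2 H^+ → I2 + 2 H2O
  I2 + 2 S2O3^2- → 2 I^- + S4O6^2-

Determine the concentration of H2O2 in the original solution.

n(S2O3^2-) = 0.01621 × 0.07018 = 1.138 × 10^-3 mol
n(I2) = n(S2O3^2-)/2 = 5.688 × 10^-4 mol
n(H2O2) in the aliquot = 5.688 × 10^-4 mol (1:1 ratio)
[H2O2]_dilute = 5.688 × 10^-4 / 0.02489 = 0.02285 mol/L
[H2O2]_original = 0.02285 × 500.0/5.133 = 2.226 mol/L

2.226 mol/L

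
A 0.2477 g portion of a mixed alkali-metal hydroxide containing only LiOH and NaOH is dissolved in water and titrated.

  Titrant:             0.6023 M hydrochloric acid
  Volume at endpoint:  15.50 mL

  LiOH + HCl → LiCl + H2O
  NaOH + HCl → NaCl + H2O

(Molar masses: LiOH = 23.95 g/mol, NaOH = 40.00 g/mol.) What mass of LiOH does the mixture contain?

0.1876 g

n(HCl) = 0.01550 × 0.6023 = 9.336 × 10^-3 mol
Let x = n(LiOH), y = n(NaOH).
Titrant: 1x + 1y = 9.336 × 10^-3;  mass: 23.95x + 40.00y = 0.2477
Solving, x = 7.833 × 10^-3 mol, y = 1.502 × 10^-3 mol
mass of LiOH = 7.833 × 10^-3 × 23.95 = 0.1876 g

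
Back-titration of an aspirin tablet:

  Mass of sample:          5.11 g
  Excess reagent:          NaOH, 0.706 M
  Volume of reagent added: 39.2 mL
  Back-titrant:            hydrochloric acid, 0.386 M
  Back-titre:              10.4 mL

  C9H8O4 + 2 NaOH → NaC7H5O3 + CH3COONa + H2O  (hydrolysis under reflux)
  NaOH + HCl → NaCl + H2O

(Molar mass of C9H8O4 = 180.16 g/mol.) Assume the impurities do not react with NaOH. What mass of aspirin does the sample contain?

2.13 g

n(NaOH) added = 0.0392 × 0.706 = 0.0277 mol
n(HCl) used in back-titration = 0.0104 × 0.386 = 4.01 × 10^-3 mol
n(NaOH) left over = 4.01 × 10^-3 mol (1:1 ratio)
n(NaOH) consumed by analyte = 0.0277 − 4.01 × 10^-3 = 0.0237 mol
From the 1:2 ratio, n(C9H8O4) = 1/2 × 0.0237 = 0.0118 mol
mass of C9H8O4 = 0.0118 × 180.16 = 2.13 g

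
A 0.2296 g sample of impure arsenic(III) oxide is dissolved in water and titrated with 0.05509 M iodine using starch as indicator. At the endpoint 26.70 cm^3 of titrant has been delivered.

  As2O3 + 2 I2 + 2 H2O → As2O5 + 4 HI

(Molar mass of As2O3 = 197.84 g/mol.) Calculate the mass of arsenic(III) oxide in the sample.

0.1455 g

n(I2) = 0.02670 L × 0.05509 mol/L = 1.471 × 10^-3 mol
From the 1:2 ratio, n(As2O3) = 1/2 × 1.471 × 10^-3 = 7.355 × 10^-4 mol
mass of As2O3 = 7.355 × 10^-4 × 197.84 g/mol = 0.1455 g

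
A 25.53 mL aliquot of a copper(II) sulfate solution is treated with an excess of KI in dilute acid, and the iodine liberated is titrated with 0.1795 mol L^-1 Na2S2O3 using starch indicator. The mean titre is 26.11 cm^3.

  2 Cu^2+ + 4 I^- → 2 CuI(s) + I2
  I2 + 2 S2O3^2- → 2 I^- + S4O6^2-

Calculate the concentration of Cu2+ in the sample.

0.1836 mol/L

n(S2O3^2-) = 0.02611 × 0.1795 = 4.687 × 10^-3 mol
n(I2) = n(S2O3^2-)/2 = 2.343 × 10^-3 mol
From the 2:1 ratio, n(Cu2+) in the aliquot = 2/1 × 2.343 × 10^-3 = 4.687 × 10^-3 mol
[Cu2+] = 4.687 × 10^-3 / 0.02553 = 0.1836 mol/L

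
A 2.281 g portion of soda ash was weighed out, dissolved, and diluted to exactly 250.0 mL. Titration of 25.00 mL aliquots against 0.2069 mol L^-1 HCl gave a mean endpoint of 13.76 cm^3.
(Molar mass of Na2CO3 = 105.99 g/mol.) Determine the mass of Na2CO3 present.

Na2CO3 + 2 HCl → 2 NaCl + H2O + CO2
n(HCl) per titration = 0.01376 × 0.2069 = 2.847 × 10^-3 mol
From the 1:2 ratio, n(Na2CO3) in each aliquot = 1/2 × 2.847 × 10^-3 = 1.423 × 10^-3 mol
n(Na2CO3) in the whole flask = 1.423 × 10^-3 × 250.0/25.00 = 0.01423 mol
mass of Na2CO3 = 0.01423 × 105.99 = 1.509 g

1.509 g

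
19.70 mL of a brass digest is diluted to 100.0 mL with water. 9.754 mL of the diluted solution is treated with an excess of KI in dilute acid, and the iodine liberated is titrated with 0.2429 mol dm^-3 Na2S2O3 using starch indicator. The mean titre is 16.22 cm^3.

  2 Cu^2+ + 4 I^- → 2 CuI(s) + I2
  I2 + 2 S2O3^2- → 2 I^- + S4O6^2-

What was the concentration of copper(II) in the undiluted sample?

2.050 mol/L

n(S2O3^2-) = 0.01622 × 0.2429 = 3.940 × 10^-3 mol
n(I2) = n(S2O3^2-)/2 = 1.970 × 10^-3 mol
From the 2:1 ratio, n(Cu2+) in the aliquot = 2/1 × 1.970 × 10^-3 = 3.940 × 10^-3 mol
[Cu2+]_dilute = 3.940 × 10^-3 / 0.009754 = 0.4039 mol/L
[Cu2+]_original = 0.4039 × 100.0/19.70 = 2.050 mol/L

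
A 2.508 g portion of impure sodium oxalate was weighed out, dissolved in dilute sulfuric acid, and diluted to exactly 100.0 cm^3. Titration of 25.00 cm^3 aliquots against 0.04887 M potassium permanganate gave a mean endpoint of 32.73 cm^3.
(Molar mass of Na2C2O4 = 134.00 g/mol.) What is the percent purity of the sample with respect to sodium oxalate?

85.46 %

2 MnO4^- + 5 C2O4^2- + 16 H^+ → 2 Mn^2+ + 10 CO2 + 8 H2O
n(KMnO4) per titration = 0.03273 × 0.04887 = 1.600 × 10^-3 mol
From the 5:2 ratio, n(Na2C2O4) in each aliquot = 5/2 × 1.600 × 10^-3 = 3.999 × 10^-3 mol
n(Na2C2O4) in the whole flask = 3.999 × 10^-3 × 100.0/25.00 = 0.01600 mol
mass of Na2C2O4 = 0.01600 × 134.00 = 2.143 g
% Na2C2O4 = 2.143 / 2.508 × 100 = 85.46 %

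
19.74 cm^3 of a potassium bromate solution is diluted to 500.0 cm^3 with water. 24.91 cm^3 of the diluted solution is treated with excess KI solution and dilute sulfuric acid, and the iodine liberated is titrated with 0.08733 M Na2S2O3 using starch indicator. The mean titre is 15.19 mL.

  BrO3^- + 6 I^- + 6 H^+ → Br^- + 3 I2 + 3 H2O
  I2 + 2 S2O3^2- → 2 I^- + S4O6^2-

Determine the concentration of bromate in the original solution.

0.2248 M

n(S2O3^2-) = 0.01519 × 0.08733 = 1.327 × 10^-3 mol
n(I2) = n(S2O3^2-)/2 = 6.633 × 10^-4 mol
From the 1:3 ratio, n(BrO3^-) in the aliquot = 1/3 × 6.633 × 10^-4 = 2.211 × 10^-4 mol
[BrO3^-]_dilute = 2.211 × 10^-4 / 0.02491 = 0.008876 mol/L
[BrO3^-]_original = 0.008876 × 500.0/19.74 = 0.2248 mol/L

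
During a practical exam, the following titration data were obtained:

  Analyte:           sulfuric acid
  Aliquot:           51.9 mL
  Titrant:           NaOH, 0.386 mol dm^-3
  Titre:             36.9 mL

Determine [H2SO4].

H2SO4 + 2 NaOH → Na2SO4 + 2 H2O
n(NaOH) = 0.0369 L × 0.386 mol/L = 0.0142 mol
From the 1:2 mole ratio, n(H2SO4) = 1/2 × 0.0142 = 7.12 × 10^-3 mol
[H2SO4] = 7.12 × 10^-3 mol / 0.0519 L = 0.137 mol/L

0.137 mol/L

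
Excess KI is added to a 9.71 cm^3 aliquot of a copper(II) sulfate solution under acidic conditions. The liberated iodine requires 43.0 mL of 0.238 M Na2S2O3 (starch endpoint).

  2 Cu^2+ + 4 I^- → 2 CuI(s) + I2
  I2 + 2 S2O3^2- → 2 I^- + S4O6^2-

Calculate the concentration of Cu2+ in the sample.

n(S2O3^2-) = 0.0430 × 0.238 = 0.0102 mol
n(I2) = n(S2O3^2-)/2 = 5.12 × 10^-3 mol
From the 2:1 ratio, n(Cu2+) in the aliquot = 2/1 × 5.12 × 10^-3 = 0.0102 mol
[Cu2+] = 0.0102 / 0.00971 = 1.05 mol/L

1.05 M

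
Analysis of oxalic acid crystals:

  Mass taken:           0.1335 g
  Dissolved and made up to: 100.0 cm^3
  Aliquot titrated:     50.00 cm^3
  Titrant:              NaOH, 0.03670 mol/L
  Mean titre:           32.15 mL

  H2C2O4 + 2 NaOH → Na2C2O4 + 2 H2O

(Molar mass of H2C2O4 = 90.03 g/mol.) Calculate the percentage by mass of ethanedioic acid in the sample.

n(NaOH) per titration = 0.03215 × 0.03670 = 1.180 × 10^-3 mol
From the 1:2 ratio, n(H2C2O4) in each aliquot = 1/2 × 1.180 × 10^-3 = 5.900 × 10^-4 mol
n(H2C2O4) in the whole flask = 5.900 × 10^-4 × 100.0/50.00 = 1.180 × 10^-3 mol
mass of H2C2O4 = 1.180 × 10^-3 × 90.03 = 0.1062 g
% H2C2O4 = 0.1062 / 0.1335 × 100 = 79.57 %

79.57 %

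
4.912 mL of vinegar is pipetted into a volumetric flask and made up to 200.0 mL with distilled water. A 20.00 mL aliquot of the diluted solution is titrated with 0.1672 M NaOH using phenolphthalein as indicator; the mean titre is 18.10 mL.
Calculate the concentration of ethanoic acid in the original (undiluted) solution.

CH3COOH + NaOH → CH3COONa + H2O
n(NaOH) = 0.01810 × 0.1672 = 3.026 × 10^-3 mol
n(CH3COOH) in the aliquot = 3.026 × 10^-3 mol (1:1 ratio)
[CH3COOH]_dilute = 3.026 × 10^-3 / 0.02000 = 0.1513 mol/L
Dilution factor = 200.0 / 4.912 = 40.72
[CH3COOH]_stock = 0.1513 × 40.72 = 6.161 mol/L

6.161 M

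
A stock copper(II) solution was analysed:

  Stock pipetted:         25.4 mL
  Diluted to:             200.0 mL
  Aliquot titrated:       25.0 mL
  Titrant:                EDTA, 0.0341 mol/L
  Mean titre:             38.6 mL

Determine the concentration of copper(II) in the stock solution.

Cu^2+ + EDTA^4- → [Cu(EDTA)]^2-
n(EDTA) = 0.0386 × 0.0341 = 1.32 × 10^-3 mol
n(Cu2+) in the aliquot = 1.32 × 10^-3 mol (1:1 ratio)
[Cu2+]_dilute = 1.32 × 10^-3 / 0.0250 = 0.0527 mol/L
Dilution factor = 200.0 / 25.4 = 7.874
[Cu2+]_stock = 0.0527 × 7.874 = 0.415 mol/L

0.415 mol/L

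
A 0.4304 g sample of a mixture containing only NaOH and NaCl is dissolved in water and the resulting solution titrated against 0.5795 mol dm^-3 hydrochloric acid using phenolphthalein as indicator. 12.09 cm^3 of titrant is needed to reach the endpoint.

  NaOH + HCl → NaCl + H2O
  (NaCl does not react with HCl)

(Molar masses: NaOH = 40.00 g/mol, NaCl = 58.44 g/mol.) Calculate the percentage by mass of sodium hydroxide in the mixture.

n(HCl) = 0.01209 × 0.5795 = 7.006 × 10^-3 mol
Let x = n(NaOH), y = n(NaCl).
Titrant: 1x = 7.006 × 10^-3;  mass: 40.00x + 58.44y = 0.4304
Solving, x = 7.006 × 10^-3 mol, y = 2.569 × 10^-3 mol
mass of NaOH = 7.006 × 10^-3 × 40.00 = 0.2802 g
% NaOH = 0.2802 / 0.4304 × 100 = 65.11 %

65.11 %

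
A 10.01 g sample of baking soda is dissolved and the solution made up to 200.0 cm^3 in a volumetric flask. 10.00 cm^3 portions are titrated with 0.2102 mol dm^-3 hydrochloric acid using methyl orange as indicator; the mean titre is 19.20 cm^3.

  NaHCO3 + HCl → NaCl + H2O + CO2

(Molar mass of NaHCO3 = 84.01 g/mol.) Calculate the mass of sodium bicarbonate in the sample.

6.781 g

n(HCl) per titration = 0.01920 × 0.2102 = 4.036 × 10^-3 mol
n(NaHCO3) in each aliquot = 4.036 × 10^-3 mol (1:1 ratio)
n(NaHCO3) in the whole flask = 4.036 × 10^-3 × 200.0/10.00 = 0.08072 mol
mass of NaHCO3 = 0.08072 × 84.01 = 6.781 g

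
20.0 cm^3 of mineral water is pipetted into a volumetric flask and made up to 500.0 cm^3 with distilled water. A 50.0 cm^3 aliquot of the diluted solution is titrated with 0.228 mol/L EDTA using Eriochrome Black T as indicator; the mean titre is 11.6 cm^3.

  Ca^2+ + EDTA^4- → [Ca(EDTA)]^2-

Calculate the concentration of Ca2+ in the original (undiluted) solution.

1.32 mol/L

n(EDTA) = 0.0116 × 0.228 = 2.64 × 10^-3 mol
n(Ca2+) in the aliquot = 2.64 × 10^-3 mol (1:1 ratio)
[Ca2+]_dilute = 2.64 × 10^-3 / 0.0500 = 0.0529 mol/L
Dilution factor = 500.0 / 20.0 = 25.00
[Ca2+]_stock = 0.0529 × 25.00 = 1.32 mol/L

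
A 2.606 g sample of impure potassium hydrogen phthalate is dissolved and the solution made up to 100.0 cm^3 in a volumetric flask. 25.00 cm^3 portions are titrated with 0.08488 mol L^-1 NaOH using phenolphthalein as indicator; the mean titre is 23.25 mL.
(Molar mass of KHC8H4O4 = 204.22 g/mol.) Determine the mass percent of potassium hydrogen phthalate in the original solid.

KHC8H4O4 + NaOH → KNaC8H4O4 + H2O
n(NaOH) per titration = 0.02325 × 0.08488 = 1.973 × 10^-3 mol
n(KHC8H4O4) in each aliquot = 1.973 × 10^-3 mol (1:1 ratio)
n(KHC8H4O4) in the whole flask = 1.973 × 10^-3 × 100.0/25.00 = 7.894 × 10^-3 mol
mass of KHC8H4O4 = 7.894 × 10^-3 × 204.22 = 1.612 g
% KHC8H4O4 = 1.612 / 2.606 × 100 = 61.86 %

61.86 %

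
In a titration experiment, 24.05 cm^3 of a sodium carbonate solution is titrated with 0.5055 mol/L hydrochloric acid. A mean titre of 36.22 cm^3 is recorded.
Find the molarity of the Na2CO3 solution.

0.3806 mol/L

Na2CO3 + 2 HCl → 2 NaCl + H2O + CO2
n(HCl) = 0.03622 L × 0.5055 mol/L = 0.01831 mol
From the 1:2 mole ratio, n(Na2CO3) = 1/2 × 0.01831 = 9.155 × 10^-3 mol
[Na2CO3] = 9.155 × 10^-3 mol / 0.02405 L = 0.3806 mol/L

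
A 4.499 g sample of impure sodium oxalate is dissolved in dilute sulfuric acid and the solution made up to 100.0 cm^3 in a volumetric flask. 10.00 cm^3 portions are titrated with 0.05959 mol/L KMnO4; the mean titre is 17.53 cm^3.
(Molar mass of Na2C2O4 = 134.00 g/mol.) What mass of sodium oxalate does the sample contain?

2 MnO4^- + 5 C2O4^2- + 16 H^+ → 2 Mn^2+ + 10 CO2 + 8 H2O
n(KMnO4) per titration = 0.01753 × 0.05959 = 1.045 × 10^-3 mol
From the 5:2 ratio, n(Na2C2O4) in each aliquot = 5/2 × 1.045 × 10^-3 = 2.612 × 10^-3 mol
n(Na2C2O4) in the whole flask = 2.612 × 10^-3 × 100.0/10.00 = 0.02612 mol
mass of Na2C2O4 = 0.02612 × 134.00 = 3.499 g

3.499 g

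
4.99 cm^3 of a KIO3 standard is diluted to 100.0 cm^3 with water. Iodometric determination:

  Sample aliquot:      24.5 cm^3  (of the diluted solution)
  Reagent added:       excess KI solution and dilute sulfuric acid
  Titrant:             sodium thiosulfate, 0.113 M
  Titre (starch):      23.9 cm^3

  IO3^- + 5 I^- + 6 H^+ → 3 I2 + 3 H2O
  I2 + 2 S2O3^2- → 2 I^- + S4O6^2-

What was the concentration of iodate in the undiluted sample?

0.368 M

n(S2O3^2-) = 0.0239 × 0.113 = 2.70 × 10^-3 mol
n(I2) = n(S2O3^2-)/2 = 1.35 × 10^-3 mol
From the 1:3 ratio, n(IO3^-) in the aliquot = 1/3 × 1.35 × 10^-3 = 4.50 × 10^-4 mol
[IO3^-]_dilute = 4.50 × 10^-4 / 0.0245 = 0.0184 mol/L
[IO3^-]_original = 0.0184 × 100.0/4.99 = 0.368 mol/L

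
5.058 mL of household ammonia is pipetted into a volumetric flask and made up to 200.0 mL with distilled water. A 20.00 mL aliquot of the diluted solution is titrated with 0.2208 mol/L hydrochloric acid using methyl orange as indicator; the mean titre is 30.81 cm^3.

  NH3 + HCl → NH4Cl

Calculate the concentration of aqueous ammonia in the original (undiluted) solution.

13.45 mol/L

n(HCl) = 0.03081 × 0.2208 = 6.803 × 10^-3 mol
n(NH3) in the aliquot = 6.803 × 10^-3 mol (1:1 ratio)
[NH3]_dilute = 6.803 × 10^-3 / 0.02000 = 0.3401 mol/L
Dilution factor = 200.0 / 5.058 = 39.54
[NH3]_stock = 0.3401 × 39.54 = 13.45 mol/L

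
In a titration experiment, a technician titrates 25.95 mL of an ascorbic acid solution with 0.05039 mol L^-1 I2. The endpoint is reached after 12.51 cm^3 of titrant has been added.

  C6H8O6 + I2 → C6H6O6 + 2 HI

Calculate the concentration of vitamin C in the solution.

n(I2) = 0.01251 L × 0.05039 mol/L = 6.304 × 10^-4 mol
n(C6H8O6) = 6.304 × 10^-4 mol (1:1 mole ratio)
[C6H8O6] = 6.304 × 10^-4 mol / 0.02595 L = 0.02429 mol/L

0.02429 mol/L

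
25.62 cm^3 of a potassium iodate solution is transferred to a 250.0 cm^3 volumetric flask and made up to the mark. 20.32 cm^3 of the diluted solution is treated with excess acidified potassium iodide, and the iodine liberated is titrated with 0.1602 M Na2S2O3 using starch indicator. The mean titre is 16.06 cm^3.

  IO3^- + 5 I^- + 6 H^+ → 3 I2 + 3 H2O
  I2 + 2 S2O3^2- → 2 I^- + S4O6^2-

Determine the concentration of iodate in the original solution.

0.2059 M

n(S2O3^2-) = 0.01606 × 0.1602 = 2.573 × 10^-3 mol
n(I2) = n(S2O3^2-)/2 = 1.286 × 10^-3 mol
From the 1:3 ratio, n(IO3^-) in the aliquot = 1/3 × 1.286 × 10^-3 = 4.288 × 10^-4 mol
[IO3^-]_dilute = 4.288 × 10^-4 / 0.02032 = 0.02110 mol/L
[IO3^-]_original = 0.02110 × 250.0/25.62 = 0.2059 mol/L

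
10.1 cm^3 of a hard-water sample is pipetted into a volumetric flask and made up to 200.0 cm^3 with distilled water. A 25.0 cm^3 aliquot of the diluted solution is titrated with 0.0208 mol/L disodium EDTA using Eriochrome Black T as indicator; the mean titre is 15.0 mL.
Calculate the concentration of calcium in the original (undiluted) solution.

Ca^2+ + EDTA^4- → [Ca(EDTA)]^2-
n(EDTA) = 0.0150 × 0.0208 = 3.12 × 10^-4 mol
n(Ca2+) in the aliquot = 3.12 × 10^-4 mol (1:1 ratio)
[Ca2+]_dilute = 3.12 × 10^-4 / 0.0250 = 0.0125 mol/L
Dilution factor = 200.0 / 10.1 = 19.80
[Ca2+]_stock = 0.0125 × 19.80 = 0.247 mol/L

0.247 mol/L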